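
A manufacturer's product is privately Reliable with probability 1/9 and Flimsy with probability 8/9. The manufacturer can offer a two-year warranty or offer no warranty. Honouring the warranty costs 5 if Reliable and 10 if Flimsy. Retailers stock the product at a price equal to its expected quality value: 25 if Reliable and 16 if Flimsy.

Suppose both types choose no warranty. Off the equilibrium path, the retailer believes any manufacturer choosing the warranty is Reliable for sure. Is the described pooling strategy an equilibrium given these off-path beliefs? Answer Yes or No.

No

On path, the retailer holds the prior and pays 1/9·25 + 8/9·16 = 17. Off path (the warranty), believing Reliable, it pays 25.
Reliable: no warranty nets 17; the warranty nets 25 − 5 = 20. Reliable would deviate.
Flimsy: no warranty nets 17; the warranty nets 25 − 10 = 15. Flimsy stays.
A type deviates, so pooling fails.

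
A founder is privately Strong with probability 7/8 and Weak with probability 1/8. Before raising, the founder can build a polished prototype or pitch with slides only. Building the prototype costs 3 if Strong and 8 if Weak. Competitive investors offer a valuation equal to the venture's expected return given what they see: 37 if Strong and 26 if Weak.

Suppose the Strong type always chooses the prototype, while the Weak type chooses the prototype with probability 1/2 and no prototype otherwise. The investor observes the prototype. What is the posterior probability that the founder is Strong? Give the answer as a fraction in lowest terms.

P(the prototype) = (7/8)·1 + (1/8)·(1/2) = 15/16.
By Bayes' rule, P(Strong | the prototype) = (7/8) / (15/16) = 14/15.

14/15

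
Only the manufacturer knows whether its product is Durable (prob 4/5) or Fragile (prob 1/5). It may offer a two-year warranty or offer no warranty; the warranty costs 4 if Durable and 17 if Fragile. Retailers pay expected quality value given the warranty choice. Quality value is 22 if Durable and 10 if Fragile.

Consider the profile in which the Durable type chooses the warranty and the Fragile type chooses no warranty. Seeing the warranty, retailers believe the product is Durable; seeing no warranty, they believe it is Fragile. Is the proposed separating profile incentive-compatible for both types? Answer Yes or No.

Yes

Under these beliefs, the warranty earns price 22 and no warranty earns price 10.
Durable: the warranty nets 22 − 4 = 18; no warranty nets 10. Durable prefers the warranty.
Fragile: the warranty nets 22 − 17 = 5; no warranty nets 10. Fragile prefers no warranty.
Neither type deviates, so the separating profile is an equilibrium.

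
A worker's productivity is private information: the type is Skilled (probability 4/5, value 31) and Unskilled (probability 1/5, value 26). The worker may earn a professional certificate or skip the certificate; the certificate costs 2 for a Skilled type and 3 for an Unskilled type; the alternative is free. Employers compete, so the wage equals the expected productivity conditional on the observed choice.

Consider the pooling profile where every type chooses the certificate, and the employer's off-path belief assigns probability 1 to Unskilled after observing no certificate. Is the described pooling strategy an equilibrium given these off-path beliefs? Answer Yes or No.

On path, the employer holds the prior and pays 4/5·31 + 1/5·26 = 30. Off path (no certificate), believing Unskilled, it pays 26.
Skilled: the certificate nets 30 − 2 = 28; no certificate nets 26. Skilled stays.
Unskilled: the certificate nets 30 − 3 = 27; no certificate nets 26. Unskilled stays.
No type deviates, so pooling is sustained.

Yes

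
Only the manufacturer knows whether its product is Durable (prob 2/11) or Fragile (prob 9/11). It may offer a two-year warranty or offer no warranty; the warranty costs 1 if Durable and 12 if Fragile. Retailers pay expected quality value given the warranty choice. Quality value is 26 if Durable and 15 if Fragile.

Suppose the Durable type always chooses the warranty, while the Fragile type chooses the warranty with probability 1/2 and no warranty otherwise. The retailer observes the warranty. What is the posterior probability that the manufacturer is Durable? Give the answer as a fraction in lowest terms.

P(the warranty) = (2/11)·1 + (9/11)·(1/2) = 13/22.
By Bayes' rule, P(Durable | the warranty) = (2/11) / (13/22) = 4/13.

4/13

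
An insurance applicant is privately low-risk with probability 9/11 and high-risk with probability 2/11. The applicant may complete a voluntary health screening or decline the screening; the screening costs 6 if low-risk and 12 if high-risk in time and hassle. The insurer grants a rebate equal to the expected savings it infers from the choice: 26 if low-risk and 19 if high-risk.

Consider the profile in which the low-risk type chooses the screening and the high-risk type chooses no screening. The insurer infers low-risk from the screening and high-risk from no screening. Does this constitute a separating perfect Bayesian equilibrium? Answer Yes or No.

Under these beliefs, the screening earns rebate 26 and no screening earns rebate 19.
low-risk: the screening nets 26 − 6 = 20; no screening nets 19. low-risk prefers the screening.
high-risk: the screening nets 26 − 12 = 14; no screening nets 19. high-risk prefers no screening.
Neither type deviates, so the separating profile is an equilibrium.

Yes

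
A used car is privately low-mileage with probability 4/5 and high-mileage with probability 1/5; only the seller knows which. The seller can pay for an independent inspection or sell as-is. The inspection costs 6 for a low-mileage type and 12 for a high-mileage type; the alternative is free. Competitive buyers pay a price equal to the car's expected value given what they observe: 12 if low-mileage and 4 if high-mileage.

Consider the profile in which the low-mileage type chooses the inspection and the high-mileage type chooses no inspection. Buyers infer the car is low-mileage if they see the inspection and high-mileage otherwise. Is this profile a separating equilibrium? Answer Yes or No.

Under these beliefs, the inspection earns price 12 and no inspection earns price 4.
low-mileage: the inspection nets 12 − 6 = 6; no inspection nets 4. low-mileage prefers the inspection.
high-mileage: the inspection nets 12 − 12 = 0; no inspection nets 4. high-mileage prefers no inspection.
Neither type deviates, so the separating profile is an equilibrium.

Yes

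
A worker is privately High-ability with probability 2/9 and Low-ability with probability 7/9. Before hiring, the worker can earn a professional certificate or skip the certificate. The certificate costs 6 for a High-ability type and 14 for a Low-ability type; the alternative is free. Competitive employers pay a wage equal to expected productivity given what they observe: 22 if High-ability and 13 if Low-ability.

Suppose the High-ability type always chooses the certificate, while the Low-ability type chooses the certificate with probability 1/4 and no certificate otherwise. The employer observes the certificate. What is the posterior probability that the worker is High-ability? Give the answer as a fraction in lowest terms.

8/15

P(the certificate) = (2/9)·1 + (7/9)·(1/4) = 5/12.
By Bayes' rule, P(High-ability | the certificate) = (2/9) / (5/12) = 8/15.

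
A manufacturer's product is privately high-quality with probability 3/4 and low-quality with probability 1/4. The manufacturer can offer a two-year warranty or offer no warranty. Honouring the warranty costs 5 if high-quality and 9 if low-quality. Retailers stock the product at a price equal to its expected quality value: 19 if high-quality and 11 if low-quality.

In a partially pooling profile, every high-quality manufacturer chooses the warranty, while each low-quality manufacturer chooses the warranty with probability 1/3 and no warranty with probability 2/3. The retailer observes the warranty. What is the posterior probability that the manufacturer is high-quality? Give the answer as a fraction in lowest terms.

9/10

P(the warranty) = (3/4)·1 + (1/4)·(1/3) = 5/6.
By Bayes' rule, P(high-quality | the warranty) = (3/4) / (5/6) = 9/10.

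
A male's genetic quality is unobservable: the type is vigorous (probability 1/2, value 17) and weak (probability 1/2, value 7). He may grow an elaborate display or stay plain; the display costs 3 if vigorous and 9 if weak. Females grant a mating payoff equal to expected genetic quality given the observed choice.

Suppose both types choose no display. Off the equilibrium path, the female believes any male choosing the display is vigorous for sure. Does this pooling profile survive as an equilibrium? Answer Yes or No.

On path, the female holds the prior and pays 1/2·17 + 1/2·7 = 12. Off path (the display), believing vigorous, it pays 17.
vigorous: no display nets 12; the display nets 17 − 3 = 14. vigorous would deviate.
weak: no display nets 12; the display nets 17 − 9 = 8. weak stays.
A type deviates, so pooling fails.

No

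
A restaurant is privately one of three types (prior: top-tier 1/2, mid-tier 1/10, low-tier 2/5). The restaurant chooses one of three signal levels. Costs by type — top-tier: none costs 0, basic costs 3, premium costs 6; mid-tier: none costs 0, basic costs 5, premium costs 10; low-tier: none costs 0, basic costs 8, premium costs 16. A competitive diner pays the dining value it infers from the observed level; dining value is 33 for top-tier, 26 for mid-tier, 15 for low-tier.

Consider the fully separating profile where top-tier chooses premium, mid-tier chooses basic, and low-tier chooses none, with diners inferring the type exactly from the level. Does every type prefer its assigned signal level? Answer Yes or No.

Separating price premiums: premium → 33, basic → 26, none → 15.
top-tier (assigned premium): none: 15 − 0 = 15; basic: 26 − 3 = 23; premium: 33 − 6 = 27. top-tier stays.
mid-tier (assigned basic): none: 15 − 0 = 15; basic: 26 − 5 = 21; premium: 33 − 10 = 23. mid-tier prefers premium.
low-tier (assigned none): none: 15 − 0 = 15; basic: 26 − 8 = 18; premium: 33 − 16 = 17. low-tier prefers basic.
At least one type deviates; the separating profile fails.

No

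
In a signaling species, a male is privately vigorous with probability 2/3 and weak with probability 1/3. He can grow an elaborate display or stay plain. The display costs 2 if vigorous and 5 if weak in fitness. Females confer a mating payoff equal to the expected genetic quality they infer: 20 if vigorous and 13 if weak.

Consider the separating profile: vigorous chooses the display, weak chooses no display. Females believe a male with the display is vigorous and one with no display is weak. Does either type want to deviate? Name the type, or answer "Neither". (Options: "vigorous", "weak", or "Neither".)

weak

The display pays 20; no display pays 13.
vigorous: assigned the display, nets 20 − 2 = 18; deviating to no display nets 13.
weak: assigned no display, nets 13; deviating to the display nets 20 − 5 = 15.
The weak type gains 2 by deviating.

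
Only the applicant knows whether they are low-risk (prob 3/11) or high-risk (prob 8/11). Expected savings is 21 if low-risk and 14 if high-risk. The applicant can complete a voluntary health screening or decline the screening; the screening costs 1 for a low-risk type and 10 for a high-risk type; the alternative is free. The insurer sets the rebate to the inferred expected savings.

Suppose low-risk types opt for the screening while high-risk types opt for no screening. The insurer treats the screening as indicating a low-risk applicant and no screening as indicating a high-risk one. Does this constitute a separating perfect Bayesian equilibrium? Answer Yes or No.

Yes

Under these beliefs, the screening earns rebate 21 and no screening earns rebate 14.
low-risk: the screening nets 21 − 1 = 20; no screening nets 14. low-risk prefers the screening.
high-risk: the screening nets 21 − 10 = 11; no screening nets 14. high-risk prefers no screening.
Neither type deviates, so the separating profile is an equilibrium.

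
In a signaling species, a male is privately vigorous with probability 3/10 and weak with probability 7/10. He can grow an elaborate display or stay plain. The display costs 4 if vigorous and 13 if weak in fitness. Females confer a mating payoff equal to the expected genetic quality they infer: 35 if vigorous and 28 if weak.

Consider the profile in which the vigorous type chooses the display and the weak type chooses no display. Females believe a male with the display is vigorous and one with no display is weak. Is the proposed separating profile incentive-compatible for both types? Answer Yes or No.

Under these beliefs, the display earns mating payoff 35 and no display earns mating payoff 28.
vigorous: the display nets 35 − 4 = 31; no display nets 28. vigorous prefers the display.
weak: the display nets 35 − 13 = 22; no display nets 28. weak prefers no display.
Neither type deviates, so the separating profile is an equilibrium.

Yes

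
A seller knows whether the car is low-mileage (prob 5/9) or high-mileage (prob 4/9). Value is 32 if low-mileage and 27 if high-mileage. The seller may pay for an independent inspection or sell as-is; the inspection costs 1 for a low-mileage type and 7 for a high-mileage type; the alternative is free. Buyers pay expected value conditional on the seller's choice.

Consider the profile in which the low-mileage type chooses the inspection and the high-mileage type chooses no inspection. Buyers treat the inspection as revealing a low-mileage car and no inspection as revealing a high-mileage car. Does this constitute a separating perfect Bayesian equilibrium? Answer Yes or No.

Under these beliefs, the inspection earns price 32 and no inspection earns price 27.
low-mileage: the inspection nets 32 − 1 = 31; no inspection nets 27. low-mileage prefers the inspection.
high-mileage: the inspection nets 32 − 7 = 25; no inspection nets 27. high-mileage prefers no inspection.
Neither type deviates, so the separating profile is an equilibrium.

Yes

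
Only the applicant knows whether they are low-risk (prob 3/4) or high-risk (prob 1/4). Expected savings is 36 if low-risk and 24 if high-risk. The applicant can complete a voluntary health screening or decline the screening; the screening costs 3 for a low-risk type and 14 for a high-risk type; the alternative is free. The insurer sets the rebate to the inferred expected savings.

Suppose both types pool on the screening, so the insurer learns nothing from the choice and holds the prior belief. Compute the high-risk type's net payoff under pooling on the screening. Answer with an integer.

Pooled rebate = 3/4·36 + 1/4·24 = 33.
high-risk pays cost 14 for the screening, so net payoff = 33 − 14 = 19.

19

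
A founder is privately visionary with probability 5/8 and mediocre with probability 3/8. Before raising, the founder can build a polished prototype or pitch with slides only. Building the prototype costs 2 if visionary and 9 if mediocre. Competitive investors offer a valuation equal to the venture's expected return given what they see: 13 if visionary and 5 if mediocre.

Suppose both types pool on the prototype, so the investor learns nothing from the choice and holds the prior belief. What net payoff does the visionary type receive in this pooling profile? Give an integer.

8

Pooled valuation = 5/8·13 + 3/8·5 = 10.
visionary pays cost 2 for the prototype, so net payoff = 10 − 2 = 8.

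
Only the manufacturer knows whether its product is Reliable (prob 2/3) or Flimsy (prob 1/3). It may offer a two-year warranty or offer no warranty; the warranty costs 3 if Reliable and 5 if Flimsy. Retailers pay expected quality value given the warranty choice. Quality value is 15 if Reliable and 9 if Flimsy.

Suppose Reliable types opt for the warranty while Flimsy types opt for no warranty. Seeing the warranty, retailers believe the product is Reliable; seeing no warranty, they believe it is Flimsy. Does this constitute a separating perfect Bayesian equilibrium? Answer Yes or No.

No

Under these beliefs, the warranty earns price 15 and no warranty earns price 9.
Reliable: the warranty nets 15 − 3 = 12; no warranty nets 9. Reliable prefers the warranty.
Flimsy: the warranty nets 15 − 5 = 10; no warranty nets 9. Flimsy would deviate to the warranty.
Flimsy has a profitable deviation, so the profile is not an equilibrium.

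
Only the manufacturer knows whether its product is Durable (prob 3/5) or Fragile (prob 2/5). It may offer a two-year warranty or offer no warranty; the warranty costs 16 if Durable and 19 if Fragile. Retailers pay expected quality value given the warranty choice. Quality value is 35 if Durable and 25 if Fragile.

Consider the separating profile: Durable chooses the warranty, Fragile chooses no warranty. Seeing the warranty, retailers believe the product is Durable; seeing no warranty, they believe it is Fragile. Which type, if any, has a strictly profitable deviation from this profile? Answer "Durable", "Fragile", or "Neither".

The warranty pays 35; no warranty pays 25.
Durable: assigned the warranty, nets 35 − 16 = 19; deviating to no warranty nets 25.
Fragile: assigned no warranty, nets 25; deviating to the warranty nets 35 − 19 = 16.
The Durable type gains 6 by deviating.

Durable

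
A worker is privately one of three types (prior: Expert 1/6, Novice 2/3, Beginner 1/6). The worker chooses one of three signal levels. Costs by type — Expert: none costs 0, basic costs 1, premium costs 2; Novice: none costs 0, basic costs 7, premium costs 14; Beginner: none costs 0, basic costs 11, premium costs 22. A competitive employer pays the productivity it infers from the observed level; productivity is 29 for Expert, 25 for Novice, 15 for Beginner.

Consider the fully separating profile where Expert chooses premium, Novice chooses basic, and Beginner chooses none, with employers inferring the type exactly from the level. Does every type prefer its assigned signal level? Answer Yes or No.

Yes

Separating wages: premium → 29, basic → 25, none → 15.
Expert (assigned premium): none: 15 − 0 = 15; basic: 25 − 1 = 24; premium: 29 − 2 = 27. Expert stays.
Novice (assigned basic): none: 15 − 0 = 15; basic: 25 − 7 = 18; premium: 29 − 14 = 15. Novice stays.
Beginner (assigned none): none: 15 − 0 = 15; basic: 25 − 11 = 14; premium: 29 − 22 = 7. Beginner stays.
Every type prefers its assigned level; separation holds.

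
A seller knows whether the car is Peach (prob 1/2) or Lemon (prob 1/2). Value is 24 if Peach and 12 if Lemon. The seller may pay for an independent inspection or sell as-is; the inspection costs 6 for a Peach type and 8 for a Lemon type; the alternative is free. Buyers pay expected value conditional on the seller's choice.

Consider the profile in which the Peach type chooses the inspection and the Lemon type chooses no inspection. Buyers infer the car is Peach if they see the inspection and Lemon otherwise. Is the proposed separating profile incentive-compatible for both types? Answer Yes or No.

Under these beliefs, the inspection earns price 24 and no inspection earns price 12.
Peach: the inspection nets 24 − 6 = 18; no inspection nets 12. Peach prefers the inspection.
Lemon: the inspection nets 24 − 8 = 16; no inspection nets 12. Lemon would deviate to the inspection.
Lemon has a profitable deviation, so the profile is not an equilibrium.

No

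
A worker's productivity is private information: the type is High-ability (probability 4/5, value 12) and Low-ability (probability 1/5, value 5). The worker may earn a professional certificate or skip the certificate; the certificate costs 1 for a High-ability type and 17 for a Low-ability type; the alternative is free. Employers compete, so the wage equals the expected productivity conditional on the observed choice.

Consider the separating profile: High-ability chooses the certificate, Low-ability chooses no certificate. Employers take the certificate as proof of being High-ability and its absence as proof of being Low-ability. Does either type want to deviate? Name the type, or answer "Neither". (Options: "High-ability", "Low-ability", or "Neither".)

The certificate pays 12; no certificate pays 5.
High-ability: assigned the certificate, nets 12 − 1 = 11; deviating to no certificate nets 5.
Low-ability: assigned no certificate, nets 5; deviating to the certificate nets 12 − 17 = -5.
Both types strictly prefer their assigned action; no profitable deviation.

Neither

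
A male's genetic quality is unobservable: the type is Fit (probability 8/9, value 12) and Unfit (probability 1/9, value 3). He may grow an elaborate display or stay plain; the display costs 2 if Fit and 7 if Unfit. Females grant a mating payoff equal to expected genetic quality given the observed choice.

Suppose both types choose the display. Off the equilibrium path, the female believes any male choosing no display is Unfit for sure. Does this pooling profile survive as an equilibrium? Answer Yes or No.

Yes

On path, the female holds the prior and pays 8/9·12 + 1/9·3 = 11. Off path (no display), believing Unfit, it pays 3.
Fit: the display nets 11 − 2 = 9; no display nets 3. Fit stays.
Unfit: the display nets 11 − 7 = 4; no display nets 3. Unfit stays.
No type deviates, so pooling is sustained.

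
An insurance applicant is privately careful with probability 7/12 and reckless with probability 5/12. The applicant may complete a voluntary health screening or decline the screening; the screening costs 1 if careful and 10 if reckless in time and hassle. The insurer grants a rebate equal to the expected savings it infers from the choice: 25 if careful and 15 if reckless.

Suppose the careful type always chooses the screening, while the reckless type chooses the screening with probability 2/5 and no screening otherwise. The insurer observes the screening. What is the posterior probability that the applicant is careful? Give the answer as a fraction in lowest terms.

7/9

P(the screening) = (7/12)·1 + (5/12)·(2/5) = 3/4.
By Bayes' rule, P(careful | the screening) = (7/12) / (3/4) = 7/9.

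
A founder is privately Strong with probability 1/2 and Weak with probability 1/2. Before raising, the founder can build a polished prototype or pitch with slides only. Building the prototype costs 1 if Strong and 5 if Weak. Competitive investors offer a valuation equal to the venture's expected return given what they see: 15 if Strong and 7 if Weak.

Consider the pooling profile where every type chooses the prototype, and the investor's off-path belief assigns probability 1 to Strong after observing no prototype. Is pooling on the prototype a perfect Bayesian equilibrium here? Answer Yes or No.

No

On path, the investor holds the prior and pays 1/2·15 + 1/2·7 = 11. Off path (no prototype), believing Strong, it pays 15.
Strong: the prototype nets 11 − 1 = 10; no prototype nets 15. Strong would deviate.
Weak: the prototype nets 11 − 5 = 6; no prototype nets 15. Weak would deviate.
A type deviates, so pooling fails.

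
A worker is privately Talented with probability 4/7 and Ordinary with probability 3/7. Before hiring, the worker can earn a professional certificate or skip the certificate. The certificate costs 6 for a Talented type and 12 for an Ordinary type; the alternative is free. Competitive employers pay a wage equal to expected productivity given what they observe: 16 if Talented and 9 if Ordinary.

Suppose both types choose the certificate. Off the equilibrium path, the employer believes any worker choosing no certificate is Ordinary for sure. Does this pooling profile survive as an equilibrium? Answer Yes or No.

No

On path, the employer holds the prior and pays 4/7·16 + 3/7·9 = 13. Off path (no certificate), believing Ordinary, it pays 9.
Talented: the certificate nets 13 − 6 = 7; no certificate nets 9. Talented would deviate.
Ordinary: the certificate nets 13 − 12 = 1; no certificate nets 9. Ordinary would deviate.
A type deviates, so pooling fails.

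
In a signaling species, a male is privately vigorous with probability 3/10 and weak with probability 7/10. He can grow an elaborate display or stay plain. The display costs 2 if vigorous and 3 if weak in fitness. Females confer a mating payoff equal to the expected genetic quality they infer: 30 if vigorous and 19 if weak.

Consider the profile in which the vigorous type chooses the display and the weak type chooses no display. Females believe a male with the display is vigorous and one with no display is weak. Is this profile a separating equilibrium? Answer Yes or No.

Under these beliefs, the display earns mating payoff 30 and no display earns mating payoff 19.
vigorous: the display nets 30 − 2 = 28; no display nets 19. vigorous prefers the display.
weak: the display nets 30 − 3 = 27; no display nets 19. weak would deviate to the display.
weak has a profitable deviation, so the profile is not an equilibrium.

No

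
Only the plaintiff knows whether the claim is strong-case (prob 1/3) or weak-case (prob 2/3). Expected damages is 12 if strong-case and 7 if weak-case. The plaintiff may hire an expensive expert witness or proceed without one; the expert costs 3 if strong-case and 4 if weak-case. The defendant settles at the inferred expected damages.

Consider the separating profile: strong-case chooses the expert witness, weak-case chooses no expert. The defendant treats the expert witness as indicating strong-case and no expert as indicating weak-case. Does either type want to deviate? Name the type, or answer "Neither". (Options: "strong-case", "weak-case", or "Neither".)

The expert witness pays 12; no expert pays 7.
strong-case: assigned the expert witness, nets 12 − 3 = 9; deviating to no expert nets 7.
weak-case: assigned no expert, nets 7; deviating to the expert witness nets 12 − 4 = 8.
The weak-case type gains 1 by deviating.

weak-case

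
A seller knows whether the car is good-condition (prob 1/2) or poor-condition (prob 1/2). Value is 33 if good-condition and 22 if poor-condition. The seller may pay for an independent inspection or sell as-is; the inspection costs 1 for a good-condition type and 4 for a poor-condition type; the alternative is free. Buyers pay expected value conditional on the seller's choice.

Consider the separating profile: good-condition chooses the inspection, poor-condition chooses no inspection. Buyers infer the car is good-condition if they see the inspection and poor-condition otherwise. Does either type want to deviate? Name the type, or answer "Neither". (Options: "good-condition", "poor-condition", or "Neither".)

The inspection pays 33; no inspection pays 22.
good-condition: assigned the inspection, nets 33 − 1 = 32; deviating to no inspection nets 22.
poor-condition: assigned no inspection, nets 22; deviating to the inspection nets 33 − 4 = 29.
The poor-condition type gains 7 by deviating.

poor-condition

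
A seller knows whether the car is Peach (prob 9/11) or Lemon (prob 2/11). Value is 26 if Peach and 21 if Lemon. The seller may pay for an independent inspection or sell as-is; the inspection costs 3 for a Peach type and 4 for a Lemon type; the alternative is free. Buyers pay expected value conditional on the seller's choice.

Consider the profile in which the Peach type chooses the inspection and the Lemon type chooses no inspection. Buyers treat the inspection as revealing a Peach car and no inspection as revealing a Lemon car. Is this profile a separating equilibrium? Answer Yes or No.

No

Under these beliefs, the inspection earns price 26 and no inspection earns price 21.
Peach: the inspection nets 26 − 3 = 23; no inspection nets 21. Peach prefers the inspection.
Lemon: the inspection nets 26 − 4 = 22; no inspection nets 21. Lemon would deviate to the inspection.
Lemon has a profitable deviation, so the profile is not an equilibrium.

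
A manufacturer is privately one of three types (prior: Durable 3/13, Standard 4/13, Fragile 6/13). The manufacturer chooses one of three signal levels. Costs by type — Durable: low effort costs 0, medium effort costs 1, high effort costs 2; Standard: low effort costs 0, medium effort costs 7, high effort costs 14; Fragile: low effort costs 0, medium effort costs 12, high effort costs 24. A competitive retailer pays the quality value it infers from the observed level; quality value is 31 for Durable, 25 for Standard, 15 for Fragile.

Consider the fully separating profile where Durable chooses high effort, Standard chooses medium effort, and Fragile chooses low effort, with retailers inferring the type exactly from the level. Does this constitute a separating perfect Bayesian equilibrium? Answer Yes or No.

Separating prices: high effort → 31, medium effort → 25, low effort → 15.
Durable (assigned high effort): low effort: 15 − 0 = 15; medium effort: 25 − 1 = 24; high effort: 31 − 2 = 29. Durable stays.
Standard (assigned medium effort): low effort: 15 − 0 = 15; medium effort: 25 − 7 = 18; high effort: 31 − 14 = 17. Standard stays.
Fragile (assigned low effort): low effort: 15 − 0 = 15; medium effort: 25 − 12 = 13; high effort: 31 − 24 = 7. Fragile stays.
Every type prefers its assigned level; separation holds.

Yes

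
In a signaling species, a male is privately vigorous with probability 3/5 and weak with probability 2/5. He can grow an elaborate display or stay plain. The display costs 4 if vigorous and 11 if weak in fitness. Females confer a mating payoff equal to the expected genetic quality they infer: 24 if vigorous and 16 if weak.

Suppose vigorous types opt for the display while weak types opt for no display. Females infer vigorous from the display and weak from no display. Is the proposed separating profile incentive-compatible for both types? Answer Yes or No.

Under these beliefs, the display earns mating payoff 24 and no display earns mating payoff 16.
vigorous: the display nets 24 − 4 = 20; no display nets 16. vigorous prefers the display.
weak: the display nets 24 − 11 = 13; no display nets 16. weak prefers no display.
Neither type deviates, so the separating profile is an equilibrium.

Yes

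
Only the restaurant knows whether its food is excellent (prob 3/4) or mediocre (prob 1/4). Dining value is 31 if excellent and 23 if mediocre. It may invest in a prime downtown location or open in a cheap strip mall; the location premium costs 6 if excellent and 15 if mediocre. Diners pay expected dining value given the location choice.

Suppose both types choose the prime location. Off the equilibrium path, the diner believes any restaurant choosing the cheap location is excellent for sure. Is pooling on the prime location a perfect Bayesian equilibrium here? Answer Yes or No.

No

On path, the diner holds the prior and pays 3/4·31 + 1/4·23 = 29. Off path (the cheap location), believing excellent, it pays 31.
excellent: the prime location nets 29 − 6 = 23; the cheap location nets 31. excellent would deviate.
mediocre: the prime location nets 29 − 15 = 14; the cheap location nets 31. mediocre would deviate.
A type deviates, so pooling fails.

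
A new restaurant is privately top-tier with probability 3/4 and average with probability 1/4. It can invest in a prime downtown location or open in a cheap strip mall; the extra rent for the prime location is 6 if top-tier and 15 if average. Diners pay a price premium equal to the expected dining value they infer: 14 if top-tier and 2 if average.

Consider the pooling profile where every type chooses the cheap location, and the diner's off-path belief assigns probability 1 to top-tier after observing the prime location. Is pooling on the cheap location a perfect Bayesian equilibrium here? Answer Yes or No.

On path, the diner holds the prior and pays 3/4·14 + 1/4·2 = 11. Off path (the prime location), believing top-tier, it pays 14.
top-tier: the cheap location nets 11; the prime location nets 14 − 6 = 8. top-tier stays.
average: the cheap location nets 11; the prime location nets 14 − 15 = -1. average stays.
No type deviates, so pooling is sustained.

Yes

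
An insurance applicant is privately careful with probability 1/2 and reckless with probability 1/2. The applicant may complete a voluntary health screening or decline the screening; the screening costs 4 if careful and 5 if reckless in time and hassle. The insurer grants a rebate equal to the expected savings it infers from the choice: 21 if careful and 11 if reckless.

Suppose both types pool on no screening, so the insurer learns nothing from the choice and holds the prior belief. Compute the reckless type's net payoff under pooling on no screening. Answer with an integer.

Pooled rebate = 1/2·21 + 1/2·11 = 16.
reckless pays no cost for no screening, so net payoff = 16.

16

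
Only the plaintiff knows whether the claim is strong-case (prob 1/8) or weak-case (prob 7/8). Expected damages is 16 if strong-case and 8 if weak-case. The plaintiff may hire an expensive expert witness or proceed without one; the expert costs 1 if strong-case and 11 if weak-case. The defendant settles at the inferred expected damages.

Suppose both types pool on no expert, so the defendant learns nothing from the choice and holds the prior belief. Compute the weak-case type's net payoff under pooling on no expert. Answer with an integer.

Pooled settlement = 1/8·16 + 7/8·8 = 9.
weak-case pays no cost for no expert, so net payoff = 9.

9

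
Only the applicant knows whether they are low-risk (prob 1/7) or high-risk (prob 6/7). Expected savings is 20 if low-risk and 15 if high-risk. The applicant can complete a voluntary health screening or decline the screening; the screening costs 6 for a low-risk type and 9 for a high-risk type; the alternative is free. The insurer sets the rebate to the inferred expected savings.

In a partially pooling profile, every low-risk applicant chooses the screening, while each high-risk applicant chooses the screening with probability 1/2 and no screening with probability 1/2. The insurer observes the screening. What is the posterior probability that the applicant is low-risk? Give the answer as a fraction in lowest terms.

P(the screening) = (1/7)·1 + (6/7)·(1/2) = 4/7.
By Bayes' rule, P(low-risk | the screening) = (1/7) / (4/7) = 1/4.

1/4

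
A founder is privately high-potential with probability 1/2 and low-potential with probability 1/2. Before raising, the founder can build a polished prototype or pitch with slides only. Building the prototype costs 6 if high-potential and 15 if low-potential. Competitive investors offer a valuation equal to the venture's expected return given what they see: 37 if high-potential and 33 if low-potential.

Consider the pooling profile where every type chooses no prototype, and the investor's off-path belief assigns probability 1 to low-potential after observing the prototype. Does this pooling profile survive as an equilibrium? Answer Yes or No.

On path, the investor holds the prior and pays 1/2·37 + 1/2·33 = 35. Off path (the prototype), believing low-potential, it pays 33.
high-potential: no prototype nets 35; the prototype nets 33 − 6 = 27. high-potential stays.
low-potential: no prototype nets 35; the prototype nets 33 − 15 = 18. low-potential stays.
No type deviates, so pooling is sustained.

Yes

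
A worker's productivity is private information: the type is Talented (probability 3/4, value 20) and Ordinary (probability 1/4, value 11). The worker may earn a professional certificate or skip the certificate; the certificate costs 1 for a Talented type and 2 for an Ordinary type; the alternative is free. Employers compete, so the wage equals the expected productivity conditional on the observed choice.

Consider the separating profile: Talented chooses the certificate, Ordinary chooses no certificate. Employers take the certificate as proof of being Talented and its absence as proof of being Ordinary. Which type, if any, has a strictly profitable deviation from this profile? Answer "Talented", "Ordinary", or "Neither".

The certificate pays 20; no certificate pays 11.
Talented: assigned the certificate, nets 20 − 1 = 19; deviating to no certificate nets 11.
Ordinary: assigned no certificate, nets 11; deviating to the certificate nets 20 − 2 = 18.
The Ordinary type gains 7 by deviating.

Ordinary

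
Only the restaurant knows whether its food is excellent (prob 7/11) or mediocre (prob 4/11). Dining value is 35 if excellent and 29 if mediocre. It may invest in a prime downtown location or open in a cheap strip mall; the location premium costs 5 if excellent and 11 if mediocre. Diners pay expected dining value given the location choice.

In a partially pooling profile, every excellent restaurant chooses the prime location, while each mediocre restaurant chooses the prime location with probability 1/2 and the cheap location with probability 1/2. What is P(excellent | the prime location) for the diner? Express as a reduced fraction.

P(the prime location) = (7/11)·1 + (4/11)·(1/2) = 9/11.
By Bayes' rule, P(excellent | the prime location) = (7/11) / (9/11) = 7/9.

7/9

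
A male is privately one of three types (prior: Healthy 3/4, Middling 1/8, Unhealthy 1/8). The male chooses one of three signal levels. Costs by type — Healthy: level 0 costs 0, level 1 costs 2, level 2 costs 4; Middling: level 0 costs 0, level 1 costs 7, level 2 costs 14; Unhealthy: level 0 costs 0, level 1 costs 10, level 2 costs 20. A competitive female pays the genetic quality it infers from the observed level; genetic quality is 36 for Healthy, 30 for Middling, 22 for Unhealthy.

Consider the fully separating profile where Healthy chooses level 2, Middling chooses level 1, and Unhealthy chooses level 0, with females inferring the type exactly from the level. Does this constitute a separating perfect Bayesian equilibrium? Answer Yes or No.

Separating mating payoffs: level 2 → 36, level 1 → 30, level 0 → 22.
Healthy (assigned level 2): level 0: 22 − 0 = 22; level 1: 30 − 2 = 28; level 2: 36 − 4 = 32. Healthy stays.
Middling (assigned level 1): level 0: 22 − 0 = 22; level 1: 30 − 7 = 23; level 2: 36 − 14 = 22. Middling stays.
Unhealthy (assigned level 0): level 0: 22 − 0 = 22; level 1: 30 − 10 = 20; level 2: 36 − 20 = 16. Unhealthy stays.
Every type prefers its assigned level; separation holds.

Yes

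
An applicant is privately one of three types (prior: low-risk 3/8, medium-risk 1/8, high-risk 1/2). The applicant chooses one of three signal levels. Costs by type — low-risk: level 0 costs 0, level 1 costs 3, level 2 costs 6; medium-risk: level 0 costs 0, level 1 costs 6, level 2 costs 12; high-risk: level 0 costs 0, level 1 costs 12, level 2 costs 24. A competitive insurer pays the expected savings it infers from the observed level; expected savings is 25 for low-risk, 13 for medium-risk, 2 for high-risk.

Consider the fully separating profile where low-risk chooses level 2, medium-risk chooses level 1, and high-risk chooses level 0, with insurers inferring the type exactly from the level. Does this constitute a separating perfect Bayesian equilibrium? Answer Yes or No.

No

Separating rebates: level 2 → 25, level 1 → 13, level 0 → 2.
low-risk (assigned level 2): level 0: 2 − 0 = 2; level 1: 13 − 3 = 10; level 2: 25 − 6 = 19. low-risk stays.
medium-risk (assigned level 1): level 0: 2 − 0 = 2; level 1: 13 − 6 = 7; level 2: 25 − 12 = 13. medium-risk prefers level 2.
high-risk (assigned level 0): level 0: 2 − 0 = 2; level 1: 13 − 12 = 1; level 2: 25 − 24 = 1. high-risk stays.
At least one type deviates; the separating profile fails.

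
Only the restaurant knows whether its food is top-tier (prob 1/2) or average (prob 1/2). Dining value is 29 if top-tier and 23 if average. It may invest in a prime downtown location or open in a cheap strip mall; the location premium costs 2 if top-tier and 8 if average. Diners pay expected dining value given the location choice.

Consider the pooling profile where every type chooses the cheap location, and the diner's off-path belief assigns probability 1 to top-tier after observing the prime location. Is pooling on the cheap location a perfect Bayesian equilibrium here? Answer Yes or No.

On path, the diner holds the prior and pays 1/2·29 + 1/2·23 = 26. Off path (the prime location), believing top-tier, it pays 29.
top-tier: the cheap location nets 26; the prime location nets 29 − 2 = 27. top-tier would deviate.
average: the cheap location nets 26; the prime location nets 29 − 8 = 21. average stays.
A type deviates, so pooling fails.

No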